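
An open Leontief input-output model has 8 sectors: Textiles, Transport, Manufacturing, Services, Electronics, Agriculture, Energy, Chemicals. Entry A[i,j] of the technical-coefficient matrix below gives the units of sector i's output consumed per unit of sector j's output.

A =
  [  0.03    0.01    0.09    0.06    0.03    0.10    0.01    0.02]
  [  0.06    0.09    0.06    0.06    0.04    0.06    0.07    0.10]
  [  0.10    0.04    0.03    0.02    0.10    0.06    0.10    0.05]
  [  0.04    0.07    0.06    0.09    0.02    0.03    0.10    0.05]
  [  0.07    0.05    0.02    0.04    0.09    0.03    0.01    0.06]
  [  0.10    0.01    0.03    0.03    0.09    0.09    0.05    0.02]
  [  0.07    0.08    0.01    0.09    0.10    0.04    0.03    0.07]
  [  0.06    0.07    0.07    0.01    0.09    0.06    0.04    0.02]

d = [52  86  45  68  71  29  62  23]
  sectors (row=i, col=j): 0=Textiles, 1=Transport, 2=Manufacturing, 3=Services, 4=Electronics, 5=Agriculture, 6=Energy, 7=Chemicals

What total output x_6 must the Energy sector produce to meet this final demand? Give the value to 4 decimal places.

Form M = I − A:
  [  0.97   -0.01   -0.09   -0.06   -0.03   -0.10   -0.01   -0.02]
  [ -0.06    0.91   -0.06   -0.06   -0.04   -0.06   -0.07   -0.10]
  [ -0.10   -0.04    0.97   -0.02   -0.10   -0.06   -0.10   -0.05]
  [ -0.04   -0.07   -0.06    0.91   -0.02   -0.03   -0.10   -0.05]
  [ -0.07   -0.05   -0.02   -0.04    0.91   -0.03   -0.01   -0.06]
  [ -0.10   -0.01   -0.03   -0.03   -0.09    0.91   -0.05   -0.02]
  [ -0.07   -0.08   -0.01   -0.09   -0.10   -0.04    0.97   -0.07]
  [ -0.06   -0.07   -0.07   -0.01   -0.09   -0.06   -0.04    0.98]
Leontief inverse L = M⁻¹:
  [  1.0748    0.0370    0.1172    0.0887    0.0752    0.1387    0.0448    0.0468]
  [  0.1237    1.1423    0.1066    0.1078    0.1077    0.1180    0.1191    0.1475]
  [  0.1569    0.0829    1.0695    0.0646    0.1629    0.1127    0.1358    0.0915]
  [  0.0941    0.1178    0.0985    1.1364    0.0770    0.0772    0.1454    0.0936]
  [  0.1106    0.0823    0.0521    0.0708    1.1334    0.0684    0.0387    0.0905]
  [  0.1479    0.0407    0.0629    0.0659    0.1412    1.1357    0.0798    0.0513]
  [  0.1236    0.1265    0.0528    0.1347    0.1562    0.0895    1.0715    0.1129]
  [  0.1111    0.1062    0.1030    0.0454    0.1438    0.1052    0.0746    1.0574]
Total output x = L · d:
  x_0 = 1.0748·52 + 0.0370·86 + 0.1172·45 + 0.0887·68 + 0.0752·71 + 0.1387·29 + 0.0448·62 + 0.0468·23 = 83.5942
  x_1 = 0.1237·52 + 1.1423·86 + 0.1066·45 + 0.1078·68 + 0.1077·71 + 0.1180·29 + 0.1191·62 + 0.1475·23 = 138.6451
  x_2 = 0.1569·52 + 0.0829·86 + 1.0695·45 + 0.0646·68 + 0.1629·71 + 0.1127·29 + 0.1358·62 + 0.0915·23 = 93.1583
  x_3 = 0.0941·52 + 0.1178·86 + 0.0985·45 + 1.1364·68 + 0.0770·71 + 0.0772·29 + 0.1454·62 + 0.0936·23 = 115.6073
  x_4 = 0.1106·52 + 0.0823·86 + 0.0521·45 + 0.0708·68 + 1.1334·71 + 0.0684·29 + 0.0387·62 + 0.0905·23 = 106.9283
  x_5 = 0.1479·52 + 0.0407·86 + 0.0629·45 + 0.0659·68 + 0.1412·71 + 1.1357·29 + 0.0798·62 + 0.0513·23 = 67.5903
  x_6 = 0.1236·52 + 0.1265·86 + 0.0528·45 + 0.1347·68 + 0.1562·71 + 0.0895·29 + 1.0715·62 + 0.1129·23 = 111.5612
  x_7 = 0.1111·52 + 0.1062·86 + 0.1030·45 + 0.0454·68 + 0.1438·71 + 0.1052·29 + 0.0746·62 + 1.0574·23 = 64.8361

111.5612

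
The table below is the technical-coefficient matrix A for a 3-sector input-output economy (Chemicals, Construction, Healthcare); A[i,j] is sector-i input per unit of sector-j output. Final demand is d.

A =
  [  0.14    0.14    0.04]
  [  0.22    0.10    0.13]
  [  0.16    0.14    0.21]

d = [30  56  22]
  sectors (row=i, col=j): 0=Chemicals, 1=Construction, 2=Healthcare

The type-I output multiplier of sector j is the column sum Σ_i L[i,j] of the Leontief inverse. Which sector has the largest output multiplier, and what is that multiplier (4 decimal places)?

Form M = I − A:
  [  0.86   -0.14   -0.04]
  [ -0.22    0.90   -0.13]
  [ -0.16   -0.14    0.79]
Leontief inverse L = M⁻¹:
  [  1.2337    0.2069    0.0965]
  [  0.3465    1.1984    0.2148]
  [  0.3113    0.2543    1.3234]
Total output x = L · d:
  x_0 = 1.2337·30 + 0.2069·56 + 0.0965·22 = 50.7212
  x_1 = 0.3465·30 + 1.1984·56 + 0.2148·22 = 82.2320
  x_2 = 0.3113·30 + 0.2543·56 + 1.3234·22 = 52.6935
Output multipliers (column sums of L):
  Chemicals: 1.8915
  Construction: 1.6596
  Healthcare: 1.6347

Chemicals (1.8915)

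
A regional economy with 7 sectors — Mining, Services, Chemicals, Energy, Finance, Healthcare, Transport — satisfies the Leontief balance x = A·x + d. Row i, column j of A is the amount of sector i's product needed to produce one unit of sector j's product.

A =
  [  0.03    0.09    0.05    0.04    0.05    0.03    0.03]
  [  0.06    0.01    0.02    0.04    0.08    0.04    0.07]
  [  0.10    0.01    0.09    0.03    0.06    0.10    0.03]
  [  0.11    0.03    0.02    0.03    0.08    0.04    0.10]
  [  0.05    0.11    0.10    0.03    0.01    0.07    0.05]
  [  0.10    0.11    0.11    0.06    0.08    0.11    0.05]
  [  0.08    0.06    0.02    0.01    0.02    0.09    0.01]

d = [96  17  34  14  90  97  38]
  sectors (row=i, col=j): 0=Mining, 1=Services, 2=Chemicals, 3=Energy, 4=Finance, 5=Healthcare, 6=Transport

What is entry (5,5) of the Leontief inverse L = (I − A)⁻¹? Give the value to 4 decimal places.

L[5,5] = 1.1826

Form M = I − A:
  [  0.97   -0.09   -0.05   -0.04   -0.05   -0.03   -0.03]
  [ -0.06    0.99   -0.02   -0.04   -0.08   -0.04   -0.07]
  [ -0.10   -0.01    0.91   -0.03   -0.06   -0.10   -0.03]
  [ -0.11   -0.03   -0.02    0.97   -0.08   -0.04   -0.10]
  [ -0.05   -0.11   -0.10   -0.03    0.99   -0.07   -0.05]
  [ -0.10   -0.11   -0.11   -0.06   -0.08    0.89   -0.05]
  [ -0.08   -0.06   -0.02   -0.01   -0.02   -0.09    0.99]
Leontief inverse L = M⁻¹:
  [  1.0687    0.1192    0.0805    0.0585    0.0796    0.0650    0.0565]
  [  0.0978    1.0472    0.0526    0.0578    0.1055    0.0766    0.0936]
  [  0.1537    0.0591    1.1407    0.0572    0.0999    0.1527    0.0619]
  [  0.1551    0.0761    0.0586    1.0523    0.1120    0.0843    0.1281]
  [  0.1034    0.1477    0.1420    0.0555    1.0517    0.1196    0.0826]
  [  0.1774    0.1738    0.1762    0.0984    0.1392    1.1826    0.0997]
  [  0.1152    0.0938    0.0522    0.0301    0.0499    0.1238    1.0336]
Total output x = L · d:
  x_0 = 1.0687·96 + 0.1192·17 + 0.0805·34 + 0.0585·14 + 0.0796·90 + 0.0650·97 + 0.0565·38 = 123.7975
  x_1 = 0.0978·96 + 1.0472·17 + 0.0526·34 + 0.0578·14 + 0.1055·90 + 0.0766·97 + 0.0936·38 = 50.2763
  x_2 = 0.1537·96 + 0.0591·17 + 1.1407·34 + 0.0572·14 + 0.0999·90 + 0.1527·97 + 0.0619·38 = 81.5025
  x_3 = 0.1551·96 + 0.0761·17 + 0.0586·34 + 1.0523·14 + 0.1120·90 + 0.0843·97 + 0.1281·38 = 56.0300
  x_4 = 0.1034·96 + 0.1477·17 + 0.1420·34 + 0.0555·14 + 1.0517·90 + 0.1196·97 + 0.0826·38 = 127.4439
  x_5 = 0.1774·96 + 0.1738·17 + 0.1762·34 + 0.0984·14 + 0.1392·90 + 1.1826·97 + 0.0997·38 = 158.3862
  x_6 = 0.1152·96 + 0.0938·17 + 0.0522·34 + 0.0301·14 + 0.0499·90 + 0.1238·97 + 1.0336·38 = 70.6206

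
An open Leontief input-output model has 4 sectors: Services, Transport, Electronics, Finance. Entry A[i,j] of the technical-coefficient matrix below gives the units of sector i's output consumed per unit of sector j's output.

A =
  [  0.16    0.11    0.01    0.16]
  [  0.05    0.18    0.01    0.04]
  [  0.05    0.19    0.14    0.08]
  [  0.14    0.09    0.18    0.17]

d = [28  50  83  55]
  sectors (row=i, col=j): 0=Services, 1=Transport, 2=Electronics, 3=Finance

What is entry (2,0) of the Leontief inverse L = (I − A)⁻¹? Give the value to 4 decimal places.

L[2,0] = 0.1153

Form M = I − A:
  [  0.84   -0.11   -0.01   -0.16]
  [ -0.05    0.82   -0.01   -0.04]
  [ -0.05   -0.19    0.86   -0.08]
  [ -0.14   -0.09   -0.18    0.83]
Leontief inverse L = M⁻¹:
  [  1.2504    0.2125    0.0710    0.2581]
  [  0.0896    1.2479    0.0324    0.0805]
  [  0.1153    0.3102    1.1997    0.1528]
  [  0.2456    0.2384    0.2757    1.2902]
Total output x = L · d:
  x_0 = 1.2504·28 + 0.2125·50 + 0.0710·83 + 0.2581·55 = 65.7296
  x_1 = 0.0896·28 + 1.2479·50 + 0.0324·83 + 0.0805·55 = 72.0238
  x_2 = 0.1153·28 + 0.3102·50 + 1.1997·83 + 0.1528·55 = 126.7239
  x_3 = 0.2456·28 + 0.2384·50 + 0.2757·83 + 1.2902·55 = 112.6441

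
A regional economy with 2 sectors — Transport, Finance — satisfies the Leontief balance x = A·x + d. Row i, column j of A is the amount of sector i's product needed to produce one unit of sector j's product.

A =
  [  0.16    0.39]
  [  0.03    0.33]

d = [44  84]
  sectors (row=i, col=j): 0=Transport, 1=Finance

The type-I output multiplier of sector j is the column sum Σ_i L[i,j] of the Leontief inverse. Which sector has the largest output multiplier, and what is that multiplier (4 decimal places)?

Finance (2.2319)

Form M = I − A:
  [  0.84   -0.39]
  [ -0.03    0.67]
Leontief inverse L = M⁻¹:
  [  1.2158    0.7077]
  [  0.0544    1.5242]
Total output x = L · d:
  x_0 = 1.2158·44 + 0.7077·84 = 112.9378
  x_1 = 0.0544·44 + 1.5242·84 = 130.4300
Output multipliers (column sums of L):
  Transport: 1.2702
  Finance: 2.2319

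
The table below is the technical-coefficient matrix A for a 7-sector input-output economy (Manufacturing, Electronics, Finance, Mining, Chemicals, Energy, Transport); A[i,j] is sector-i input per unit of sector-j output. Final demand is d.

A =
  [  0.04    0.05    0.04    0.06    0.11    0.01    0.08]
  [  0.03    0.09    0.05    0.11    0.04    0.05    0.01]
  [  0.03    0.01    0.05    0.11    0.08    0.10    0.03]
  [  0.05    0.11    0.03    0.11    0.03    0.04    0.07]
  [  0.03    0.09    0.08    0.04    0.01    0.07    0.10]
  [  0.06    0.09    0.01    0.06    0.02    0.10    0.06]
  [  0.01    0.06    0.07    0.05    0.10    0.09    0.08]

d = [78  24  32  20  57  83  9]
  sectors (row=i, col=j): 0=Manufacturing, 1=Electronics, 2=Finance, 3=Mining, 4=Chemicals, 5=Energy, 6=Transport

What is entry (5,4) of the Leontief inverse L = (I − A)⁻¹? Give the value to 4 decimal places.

Form M = I − A:
  [  0.96   -0.05   -0.04   -0.06   -0.11   -0.01   -0.08]
  [ -0.03    0.91   -0.05   -0.11   -0.04   -0.05   -0.01]
  [ -0.03   -0.01    0.95   -0.11   -0.08   -0.10   -0.03]
  [ -0.05   -0.11   -0.03    0.89   -0.03   -0.04   -0.07]
  [ -0.03   -0.09   -0.08   -0.04    0.99   -0.07   -0.10]
  [ -0.06   -0.09   -0.01   -0.06   -0.02    0.90   -0.06]
  [ -0.01   -0.06   -0.07   -0.05   -0.10   -0.09    0.92]
Leontief inverse L = M⁻¹:
  [  1.0621    0.1004    0.0754    0.1105    0.1451    0.0543    0.1236]
  [  0.0551    1.1417    0.0779    0.1663    0.0700    0.0901    0.0459]
  [  0.0579    0.0656    1.0803    0.1648    0.1120    0.1479    0.0753]
  [  0.0771    0.1696    0.0643    1.1730    0.0693    0.0863    0.1131]
  [  0.0549    0.1412    0.1129    0.0983    1.0505    0.1210    0.1396]
  [  0.0859    0.1440    0.0388    0.1135    0.0551    1.1437    0.0995]
  [  0.0381    0.1192    0.1077    0.1101    0.1380    0.1474    1.1281]
Total output x = L · d:
  x_0 = 1.0621·78 + 0.1004·24 + 0.0754·32 + 0.1105·20 + 0.1451·57 + 0.0543·83 + 0.1236·9 = 103.7692
  x_1 = 0.0551·78 + 1.1417·24 + 0.0779·32 + 0.1663·20 + 0.0700·57 + 0.0901·83 + 0.0459·9 = 49.4000
  x_2 = 0.0579·78 + 0.0656·24 + 1.0803·32 + 0.1648·20 + 0.1120·57 + 0.1479·83 + 0.0753·9 = 63.2913
  x_3 = 0.0771·78 + 0.1696·24 + 0.0643·32 + 1.1730·20 + 0.0693·57 + 0.0863·83 + 0.1131·9 = 47.7312
  x_4 = 0.0549·78 + 0.1412·24 + 0.1129·32 + 0.0983·20 + 1.0505·57 + 0.1210·83 + 0.1396·9 = 84.4334
  x_5 = 0.0859·78 + 0.1440·24 + 0.0388·32 + 0.1135·20 + 0.0551·57 + 1.1437·83 + 0.0995·9 = 112.6243
  x_6 = 0.0381·78 + 0.1192·24 + 0.1077·32 + 0.1101·20 + 0.1380·57 + 0.1474·83 + 1.1281·9 = 41.7371

L[5,4] = 0.0551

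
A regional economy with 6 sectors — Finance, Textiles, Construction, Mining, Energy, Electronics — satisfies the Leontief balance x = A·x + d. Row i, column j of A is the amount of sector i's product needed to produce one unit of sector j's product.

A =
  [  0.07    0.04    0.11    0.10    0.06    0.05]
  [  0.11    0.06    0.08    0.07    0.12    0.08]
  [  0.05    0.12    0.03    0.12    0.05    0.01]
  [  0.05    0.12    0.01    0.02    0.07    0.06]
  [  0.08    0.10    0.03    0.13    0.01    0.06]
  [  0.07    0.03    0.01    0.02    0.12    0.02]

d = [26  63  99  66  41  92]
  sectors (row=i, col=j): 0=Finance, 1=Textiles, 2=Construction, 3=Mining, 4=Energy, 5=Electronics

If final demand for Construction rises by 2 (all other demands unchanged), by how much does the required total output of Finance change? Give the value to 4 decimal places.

Form M = I − A:
  [  0.93   -0.04   -0.11   -0.10   -0.06   -0.05]
  [ -0.11    0.94   -0.08   -0.07   -0.12   -0.08]
  [ -0.05   -0.12    0.97   -0.12   -0.05   -0.01]
  [ -0.05   -0.12   -0.01    0.98   -0.07   -0.06]
  [ -0.08   -0.10   -0.03   -0.13    0.99   -0.06]
  [ -0.07   -0.03   -0.01   -0.02   -0.12    0.98]
Leontief inverse L = M⁻¹:
  [  1.1184    0.0994    0.1408    0.1545    0.1079    0.0827]
  [  0.1717    1.1270    0.1206    0.1388    0.1776    0.1214]
  [  0.0983    0.1728    1.0615    0.1663    0.0979    0.0461]
  [  0.0947    0.1597    0.0393    1.0631    0.1132    0.0903]
  [  0.1294    0.1520    0.0629    0.1748    1.0635    0.0955]
  [  0.1039    0.0652    0.0331    0.0601    0.1467    1.0440]
Total output x = L · d:
  x_0 = 1.1184·26 + 0.0994·63 + 0.1408·99 + 0.1545·66 + 0.1079·41 + 0.0827·92 = 71.5048
  x_1 = 0.1717·26 + 1.1270·63 + 0.1206·99 + 0.1388·66 + 0.1776·41 + 0.1214·92 = 115.0154
  x_2 = 0.0983·26 + 0.1728·63 + 1.0615·99 + 0.1663·66 + 0.0979·41 + 0.0461·92 = 137.7694
  x_3 = 0.0947·26 + 0.1597·63 + 0.0393·99 + 1.0631·66 + 0.1132·41 + 0.0903·92 = 99.5288
  x_4 = 0.1294·26 + 0.1520·63 + 0.0629·99 + 0.1748·66 + 1.0635·41 + 0.0955·92 = 83.0917
  x_5 = 0.1039·26 + 0.0652·63 + 0.0331·99 + 0.0601·66 + 0.1467·41 + 1.0440·92 = 116.1174
Δx_0 = L[0,2] · Δd_2 = 0.1408 · 2 = 0.2816

0.2816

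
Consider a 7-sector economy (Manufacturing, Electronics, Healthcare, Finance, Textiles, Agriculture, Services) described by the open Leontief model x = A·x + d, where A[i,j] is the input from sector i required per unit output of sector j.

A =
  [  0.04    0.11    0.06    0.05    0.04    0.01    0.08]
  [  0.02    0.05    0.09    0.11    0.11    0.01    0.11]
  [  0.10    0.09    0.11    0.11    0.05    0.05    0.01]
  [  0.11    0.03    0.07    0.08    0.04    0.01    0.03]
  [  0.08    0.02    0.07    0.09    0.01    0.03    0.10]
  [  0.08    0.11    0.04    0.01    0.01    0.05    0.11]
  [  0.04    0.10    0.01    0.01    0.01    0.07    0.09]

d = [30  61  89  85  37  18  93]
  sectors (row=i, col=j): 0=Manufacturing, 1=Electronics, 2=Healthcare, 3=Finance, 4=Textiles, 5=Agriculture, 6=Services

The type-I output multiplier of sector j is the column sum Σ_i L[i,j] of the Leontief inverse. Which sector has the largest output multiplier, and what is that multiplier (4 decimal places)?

Services (1.8936)

Form M = I − A:
  [  0.96   -0.11   -0.06   -0.05   -0.04   -0.01   -0.08]
  [ -0.02    0.95   -0.09   -0.11   -0.11   -0.01   -0.11]
  [ -0.10   -0.09    0.89   -0.11   -0.05   -0.05   -0.01]
  [ -0.11   -0.03   -0.07    0.92   -0.04   -0.01   -0.03]
  [ -0.08   -0.02   -0.07   -0.09    0.99   -0.03   -0.10]
  [ -0.08   -0.11   -0.04   -0.01   -0.01    0.95   -0.11]
  [ -0.04   -0.10   -0.01   -0.01   -0.01   -0.07    0.91]
Leontief inverse L = M⁻¹:
  [  1.0813    0.1572    0.1051    0.0989    0.0721    0.0315    0.1302]
  [  0.0798    1.1062    0.1455    0.1702    0.1425    0.0388    0.1683]
  [  0.1630    0.1540    1.1756    0.1784    0.0917    0.0752    0.0709]
  [  0.1533    0.0763    0.1139    1.1256    0.0669    0.0277    0.0718]
  [  0.1251    0.0725    0.1117    0.1323    1.0362    0.0528    0.1456]
  [  0.1182    0.1661    0.0825    0.0538    0.0421    1.0742    0.1676]
  [  0.0702    0.1446    0.0423    0.0430    0.0352    0.0900    1.1392]
Total output x = L · d:
  x_0 = 1.0813·30 + 0.1572·61 + 0.1051·89 + 0.0989·85 + 0.0721·37 + 0.0315·18 + 0.1302·93 = 75.1316
  x_1 = 0.0798·30 + 1.1062·61 + 0.1455·89 + 0.1702·85 + 0.1425·37 + 0.0388·18 + 0.1683·93 = 118.9099
  x_2 = 0.1630·30 + 0.1540·61 + 1.1756·89 + 0.1784·85 + 0.0917·37 + 0.0752·18 + 0.0709·93 = 145.4148
  x_3 = 0.1533·30 + 0.0763·61 + 0.1139·89 + 1.1256·85 + 0.0669·37 + 0.0277·18 + 0.0718·93 = 124.7129
  x_4 = 0.1251·30 + 0.0725·61 + 0.1117·89 + 0.1323·85 + 1.0362·37 + 0.0528·18 + 0.1456·93 = 82.1975
  x_5 = 0.1182·30 + 0.1661·61 + 0.0825·89 + 0.0538·85 + 0.0421·37 + 1.0742·18 + 0.1676·93 = 62.0735
  x_6 = 0.0702·30 + 0.1446·61 + 0.0423·89 + 0.0430·85 + 0.0352·37 + 0.0900·18 + 1.1392·93 = 127.2139
Output multipliers (column sums of L):
  Manufacturing: 1.7910
  Electronics: 1.8768
  Healthcare: 1.7766
  Finance: 1.8022
  Textiles: 1.4867
  Agriculture: 1.3902
  Services: 1.8936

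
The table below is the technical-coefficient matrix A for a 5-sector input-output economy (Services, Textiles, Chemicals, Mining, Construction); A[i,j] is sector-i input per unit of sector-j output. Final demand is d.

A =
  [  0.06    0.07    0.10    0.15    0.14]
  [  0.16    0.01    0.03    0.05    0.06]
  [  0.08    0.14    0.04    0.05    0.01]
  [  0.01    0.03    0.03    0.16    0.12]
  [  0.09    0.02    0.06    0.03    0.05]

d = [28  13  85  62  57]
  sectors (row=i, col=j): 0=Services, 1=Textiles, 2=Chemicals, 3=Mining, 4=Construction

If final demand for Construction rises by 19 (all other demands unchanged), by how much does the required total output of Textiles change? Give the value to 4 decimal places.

2.0490

Form M = I − A:
  [  0.94   -0.07   -0.10   -0.15   -0.14]
  [ -0.16    0.99   -0.03   -0.05   -0.06]
  [ -0.08   -0.14    0.96   -0.05   -0.01]
  [ -0.01   -0.03   -0.03    0.84   -0.12]
  [ -0.09   -0.02   -0.06   -0.03    0.95]
Leontief inverse L = M⁻¹:
  [  1.1159    0.1093    0.1391    0.2212    0.2008]
  [  0.1934    1.0380    0.0626    0.1039    0.1078]
  [  0.1246    0.1636    1.0661    0.0973    0.0522]
  [  0.0416    0.0505    0.0539    1.2099    0.1627]
  [  0.1190    0.0441    0.0835    0.0675    1.0824]
Total output x = L · d:
  x_0 = 1.1159·28 + 0.1093·13 + 0.1391·85 + 0.2212·62 + 0.2008·57 = 69.6481
  x_1 = 0.1934·28 + 1.0380·13 + 0.0626·85 + 0.1039·62 + 0.1078·57 = 36.8169
  x_2 = 0.1246·28 + 0.1636·13 + 1.0661·85 + 0.0973·62 + 0.0522·57 = 105.2394
  x_3 = 0.0416·28 + 0.0505·13 + 0.0539·85 + 1.2099·62 + 0.1627·57 = 90.6956
  x_4 = 0.1190·28 + 0.0441·13 + 0.0835·85 + 0.0675·62 + 1.0824·57 = 76.8841
Δx_1 = L[1,4] · Δd_4 = 0.1078 · 19 = 2.0490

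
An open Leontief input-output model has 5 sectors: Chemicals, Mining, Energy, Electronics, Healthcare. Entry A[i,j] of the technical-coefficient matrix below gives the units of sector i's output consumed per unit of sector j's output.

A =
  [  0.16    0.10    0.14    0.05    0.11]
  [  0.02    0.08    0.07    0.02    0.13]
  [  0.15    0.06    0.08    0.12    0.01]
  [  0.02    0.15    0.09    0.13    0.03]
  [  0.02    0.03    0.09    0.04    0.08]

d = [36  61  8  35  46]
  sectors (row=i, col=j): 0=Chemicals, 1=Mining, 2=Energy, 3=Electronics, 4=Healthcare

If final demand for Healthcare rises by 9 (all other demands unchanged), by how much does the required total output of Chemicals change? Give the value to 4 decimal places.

Form M = I − A:
  [  0.84   -0.10   -0.14   -0.05   -0.11]
  [ -0.02    0.92   -0.07   -0.02   -0.13]
  [ -0.15   -0.06    0.92   -0.12   -0.01]
  [ -0.02   -0.15   -0.09    0.87   -0.03]
  [ -0.02   -0.03   -0.09   -0.04    0.92]
Leontief inverse L = M⁻¹:
  [  1.2430    0.1749    0.2313    0.1156    0.1796]
  [  0.0521    1.1140    0.1141    0.0520    0.1666]
  [  0.2147    0.1294    1.1529    0.1772    0.0623]
  [  0.0616    0.2116    0.1487    1.1819    0.0774]
  [  0.0524    0.0620    0.1280    0.0729    1.1058]
Total output x = L · d:
  x_0 = 1.2430·36 + 0.1749·61 + 0.2313·8 + 0.1156·35 + 0.1796·46 = 69.5763
  x_1 = 0.0521·36 + 1.1140·61 + 0.1141·8 + 0.0520·35 + 0.1666·46 = 80.2222
  x_2 = 0.2147·36 + 0.1294·61 + 1.1529·8 + 0.1772·35 + 0.0623·46 = 33.9129
  x_3 = 0.0616·36 + 0.2116·61 + 0.1487·8 + 1.1819·35 + 0.0774·46 = 61.2417
  x_4 = 0.0524·36 + 0.0620·61 + 0.1280·8 + 0.0729·35 + 1.1058·46 = 60.1087
Δx_0 = L[0,4] · Δd_4 = 0.1796 · 9 = 1.6165

1.6165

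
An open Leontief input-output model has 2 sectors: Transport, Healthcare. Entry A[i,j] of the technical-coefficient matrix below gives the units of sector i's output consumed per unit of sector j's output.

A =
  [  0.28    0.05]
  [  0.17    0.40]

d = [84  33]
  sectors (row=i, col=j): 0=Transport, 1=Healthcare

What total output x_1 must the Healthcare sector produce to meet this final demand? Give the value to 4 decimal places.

89.8229

Form M = I − A:
  [  0.72   -0.05]
  [ -0.17    0.60]
Leontief inverse L = M⁻¹:
  [  1.4168    0.1181]
  [  0.4014    1.7001]
Total output x = L · d:
  x_0 = 1.4168·84 + 0.1181·33 = 122.9044
  x_1 = 0.4014·84 + 1.7001·33 = 89.8229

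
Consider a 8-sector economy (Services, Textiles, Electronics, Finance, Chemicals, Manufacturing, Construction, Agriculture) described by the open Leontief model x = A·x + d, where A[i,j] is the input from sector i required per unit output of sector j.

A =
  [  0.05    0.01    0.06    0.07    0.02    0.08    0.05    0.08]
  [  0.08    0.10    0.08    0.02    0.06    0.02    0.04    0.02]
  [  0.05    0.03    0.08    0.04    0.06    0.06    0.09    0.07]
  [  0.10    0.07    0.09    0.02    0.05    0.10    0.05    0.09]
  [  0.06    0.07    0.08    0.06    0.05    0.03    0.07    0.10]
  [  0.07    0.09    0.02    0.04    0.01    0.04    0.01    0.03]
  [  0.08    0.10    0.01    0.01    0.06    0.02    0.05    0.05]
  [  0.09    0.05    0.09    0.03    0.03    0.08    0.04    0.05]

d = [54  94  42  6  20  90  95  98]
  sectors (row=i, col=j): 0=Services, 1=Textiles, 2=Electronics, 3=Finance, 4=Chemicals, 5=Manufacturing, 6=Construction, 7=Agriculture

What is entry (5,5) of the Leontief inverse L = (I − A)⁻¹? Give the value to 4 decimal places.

Form M = I − A:
  [  0.95   -0.01   -0.06   -0.07   -0.02   -0.08   -0.05   -0.08]
  [ -0.08    0.90   -0.08   -0.02   -0.06   -0.02   -0.04   -0.02]
  [ -0.05   -0.03    0.92   -0.04   -0.06   -0.06   -0.09   -0.07]
  [ -0.10   -0.07   -0.09    0.98   -0.05   -0.10   -0.05   -0.09]
  [ -0.06   -0.07   -0.08   -0.06    0.95   -0.03   -0.07   -0.10]
  [ -0.07   -0.09   -0.02   -0.04   -0.01    0.96   -0.01   -0.03]
  [ -0.08   -0.10   -0.01   -0.01   -0.06   -0.02    0.95   -0.05]
  [ -0.09   -0.05   -0.09   -0.03   -0.03   -0.08   -0.04    0.95]
Leontief inverse L = M⁻¹:
  [  1.1045    0.0561    0.1065    0.0972    0.0493    0.1237    0.0859    0.1249]
  [  0.1317    1.1464    0.1297    0.0490    0.0937    0.0581    0.0803    0.0654]
  [  0.1108    0.0841    1.1325    0.0711    0.0963    0.1051    0.1337    0.1218]
  [  0.1699    0.1310    0.1528    1.0588    0.0898    0.1539    0.0991    0.1482]
  [  0.1278    0.1282    0.1418    0.0936    1.0906    0.0815    0.1183    0.1564]
  [  0.1095    0.1247    0.0563    0.0605    0.0324    1.0700    0.0357    0.0608]
  [  0.1279    0.1436    0.0537    0.0357    0.0888    0.0535    1.0832    0.0892]
  [  0.1461    0.0983    0.1405    0.0615    0.0625    0.1245    0.0805    1.0979]
Total output x = L · d:
  x_0 = 1.1045·54 + 0.0561·94 + 0.1065·42 + 0.0972·6 + 0.0493·20 + 0.1237·90 + 0.0859·95 + 0.1249·98 = 102.4864
  x_1 = 0.1317·54 + 1.1464·94 + 0.1297·42 + 0.0490·6 + 0.0937·20 + 0.0581·90 + 0.0803·95 + 0.0654·98 = 141.7549
  x_2 = 0.1108·54 + 0.0841·94 + 1.1325·42 + 0.0711·6 + 0.0963·20 + 0.1051·90 + 0.1337·95 + 0.1218·98 = 97.9116
  x_3 = 0.1699·54 + 0.1310·94 + 0.1528·42 + 1.0588·6 + 0.0898·20 + 0.1539·90 + 0.0991·95 + 0.1482·98 = 73.8411
  x_4 = 0.1278·54 + 0.1282·94 + 0.1418·42 + 0.0936·6 + 1.0906·20 + 0.0815·90 + 0.1183·95 + 0.1564·98 = 81.1828
  x_5 = 0.1095·54 + 0.1247·94 + 0.0563·42 + 0.0605·6 + 0.0324·20 + 1.0700·90 + 0.0357·95 + 0.0608·98 = 126.6666
  x_6 = 0.1279·54 + 0.1436·94 + 0.0537·42 + 0.0357·6 + 0.0888·20 + 0.0535·90 + 1.0832·95 + 0.0892·98 = 141.1069
  x_7 = 0.1461·54 + 0.0983·94 + 0.1405·42 + 0.0615·6 + 0.0625·20 + 0.1245·90 + 0.0805·95 + 1.0979·98 = 151.1073

L[5,5] = 1.0700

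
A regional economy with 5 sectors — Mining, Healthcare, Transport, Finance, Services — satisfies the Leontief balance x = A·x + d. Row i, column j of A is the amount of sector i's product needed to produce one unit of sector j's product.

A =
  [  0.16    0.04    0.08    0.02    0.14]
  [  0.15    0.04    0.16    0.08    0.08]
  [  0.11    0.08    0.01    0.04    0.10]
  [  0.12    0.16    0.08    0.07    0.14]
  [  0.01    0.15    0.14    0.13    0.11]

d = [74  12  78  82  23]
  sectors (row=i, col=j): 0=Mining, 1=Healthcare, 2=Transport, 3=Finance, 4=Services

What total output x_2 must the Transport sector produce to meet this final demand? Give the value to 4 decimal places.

Form M = I − A:
  [  0.84   -0.04   -0.08   -0.02   -0.14]
  [ -0.15    0.96   -0.16   -0.08   -0.08]
  [ -0.11   -0.08    0.99   -0.04   -0.10]
  [ -0.12   -0.16   -0.08    0.93   -0.14]
  [ -0.01   -0.15   -0.14   -0.13    0.89]
Leontief inverse L = M⁻¹:
  [  1.2455    0.1148    0.1588    0.0765    0.2361]
  [  0.2546    1.1252    0.2406    0.1392    0.1901]
  [  0.1807    0.1394    1.0791    0.0869    0.1759]
  [  0.2381    0.2581    0.1908    1.1475    0.2626]
  [  0.1201    0.2506    0.2400    0.2056    1.2243]
Total output x = L · d:
  x_0 = 1.2455·74 + 0.1148·12 + 0.1588·78 + 0.0765·82 + 0.2361·23 = 117.6304
  x_1 = 0.2546·74 + 1.1252·12 + 0.2406·78 + 0.1392·82 + 0.1901·23 = 66.8917
  x_2 = 0.1807·74 + 0.1394·12 + 1.0791·78 + 0.0869·82 + 0.1759·23 = 110.3871
  x_3 = 0.2381·74 + 0.2581·12 + 0.1908·78 + 1.1475·82 + 0.2626·23 = 135.7392
  x_4 = 0.1201·74 + 0.2506·12 + 0.2400·78 + 0.2056·82 + 1.2243·23 = 75.6296

110.3871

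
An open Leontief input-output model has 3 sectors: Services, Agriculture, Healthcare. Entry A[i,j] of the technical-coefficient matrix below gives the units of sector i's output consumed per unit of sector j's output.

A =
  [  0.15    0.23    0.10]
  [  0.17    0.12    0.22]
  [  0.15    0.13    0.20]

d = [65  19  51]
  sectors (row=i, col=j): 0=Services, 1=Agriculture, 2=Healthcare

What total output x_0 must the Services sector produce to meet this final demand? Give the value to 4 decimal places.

Form M = I − A:
  [  0.85   -0.23   -0.10]
  [ -0.17    0.88   -0.22]
  [ -0.15   -0.13    0.80]
Leontief inverse L = M⁻¹:
  [  1.2993    0.3790    0.2666]
  [  0.3251    1.2793    0.3925]
  [  0.2965    0.2789    1.3638]
Total output x = L · d:
  x_0 = 1.2993·65 + 0.3790·19 + 0.2666·51 = 105.2550
  x_1 = 0.3251·65 + 1.2793·19 + 0.3925·51 = 65.4547
  x_2 = 0.2965·65 + 0.2789·19 + 1.3638·51 = 94.1217

105.2550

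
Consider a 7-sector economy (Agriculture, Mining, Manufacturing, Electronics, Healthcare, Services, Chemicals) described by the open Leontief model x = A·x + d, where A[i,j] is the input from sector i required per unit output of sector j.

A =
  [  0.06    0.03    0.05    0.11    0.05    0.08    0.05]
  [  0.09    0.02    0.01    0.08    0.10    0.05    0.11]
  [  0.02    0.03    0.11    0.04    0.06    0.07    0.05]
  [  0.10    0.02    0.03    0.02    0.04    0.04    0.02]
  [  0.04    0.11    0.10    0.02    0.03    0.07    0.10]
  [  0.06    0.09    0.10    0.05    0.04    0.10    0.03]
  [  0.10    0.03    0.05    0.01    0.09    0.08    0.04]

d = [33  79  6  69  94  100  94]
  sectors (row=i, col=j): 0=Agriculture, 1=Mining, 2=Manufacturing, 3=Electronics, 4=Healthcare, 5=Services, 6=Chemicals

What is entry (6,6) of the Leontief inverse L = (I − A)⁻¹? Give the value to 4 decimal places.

Form M = I − A:
  [  0.94   -0.03   -0.05   -0.11   -0.05   -0.08   -0.05]
  [ -0.09    0.98   -0.01   -0.08   -0.10   -0.05   -0.11]
  [ -0.02   -0.03    0.89   -0.04   -0.06   -0.07   -0.05]
  [ -0.10   -0.02   -0.03    0.98   -0.04   -0.04   -0.02]
  [ -0.04   -0.11   -0.10   -0.02    0.97   -0.07   -0.10]
  [ -0.06   -0.09   -0.10   -0.05   -0.04    0.90   -0.03]
  [ -0.10   -0.03   -0.05   -0.01   -0.09   -0.08    0.96]
Leontief inverse L = M⁻¹:
  [  1.1086    0.0645    0.0974    0.1430    0.0891    0.1307    0.0866]
  [  0.1441    1.0596    0.0605    0.1151    0.1437    0.1063    0.1528]
  [  0.0586    0.0629    1.1587    0.0678    0.0968    0.1170    0.0858]
  [  0.1291    0.0427    0.0613    1.0465    0.0653    0.0743    0.0457]
  [  0.0934    0.1465    0.1531    0.0588    1.0817    0.1282    0.1475]
  [  0.1109    0.1284    0.1548    0.0909    0.0870    1.1577    0.0757]
  [  0.1424    0.0680    0.1003    0.0460    0.1282    0.1323    1.0805]
Total output x = L · d:
  x_0 = 1.1086·33 + 0.0645·79 + 0.0974·6 + 0.1430·69 + 0.0891·94 + 0.1307·100 + 0.0866·94 = 81.7188
  x_1 = 0.1441·33 + 1.0596·79 + 0.0605·6 + 0.1151·69 + 0.1437·94 + 0.1063·100 + 0.1528·94 = 135.2596
  x_2 = 0.0586·33 + 0.0629·79 + 1.1587·6 + 0.0678·69 + 0.0968·94 + 0.1170·100 + 0.0858·94 = 47.3872
  x_3 = 0.1291·33 + 0.0427·79 + 0.0613·6 + 1.0465·69 + 0.0653·94 + 0.0743·100 + 0.0457·94 = 98.0768
  x_4 = 0.0934·33 + 0.1465·79 + 0.1531·6 + 0.0588·69 + 1.0817·94 + 0.1282·100 + 0.1475·94 = 148.0016
  x_5 = 0.1109·33 + 0.1284·79 + 0.1548·6 + 0.0909·69 + 0.0870·94 + 1.1577·100 + 0.0757·94 = 152.0666
  x_6 = 0.1424·33 + 0.0680·79 + 0.1003·6 + 0.0460·69 + 0.1282·94 + 0.1323·100 + 1.0805·94 = 140.6930

L[6,6] = 1.0805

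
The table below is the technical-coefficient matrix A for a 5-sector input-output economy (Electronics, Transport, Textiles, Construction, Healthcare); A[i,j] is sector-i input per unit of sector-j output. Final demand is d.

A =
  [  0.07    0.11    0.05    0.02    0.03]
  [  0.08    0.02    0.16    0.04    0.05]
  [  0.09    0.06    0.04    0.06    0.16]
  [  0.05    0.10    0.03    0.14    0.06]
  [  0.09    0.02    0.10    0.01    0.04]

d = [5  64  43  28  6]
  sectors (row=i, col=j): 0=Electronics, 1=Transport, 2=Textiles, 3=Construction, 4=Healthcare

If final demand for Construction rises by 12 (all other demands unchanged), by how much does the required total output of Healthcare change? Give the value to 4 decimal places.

Form M = I − A:
  [  0.93   -0.11   -0.05   -0.02   -0.03]
  [ -0.08    0.98   -0.16   -0.04   -0.05]
  [ -0.09   -0.06    0.96   -0.06   -0.16]
  [ -0.05   -0.10   -0.03    0.86   -0.06]
  [ -0.09   -0.02   -0.10   -0.01    0.96]
Leontief inverse L = M⁻¹:
  [  1.1030    0.1343    0.0871    0.0387    0.0584]
  [  0.1223    1.0548    0.1942    0.0666    0.0953]
  [  0.1370    0.0947    1.0877    0.0858    0.1959]
  [  0.0916    0.1370    0.0744    1.1776    0.0960]
  [  0.1212    0.0459    0.1263    0.0262    1.0705]
Total output x = L · d:
  x_0 = 1.1030·5 + 0.1343·64 + 0.0871·43 + 0.0387·28 + 0.0584·6 = 19.2871
  x_1 = 0.1223·5 + 1.0548·64 + 0.1942·43 + 0.0666·28 + 0.0953·6 = 78.9010
  x_2 = 0.1370·5 + 0.0947·64 + 1.0877·43 + 0.0858·28 + 0.1959·6 = 57.0923
  x_3 = 0.0916·5 + 0.1370·64 + 0.0744·43 + 1.1776·28 + 0.0960·6 = 45.9708
  x_4 = 0.1212·5 + 0.0459·64 + 0.1263·43 + 0.0262·28 + 1.0705·6 = 16.1279
Δx_4 = L[4,3] · Δd_3 = 0.0262 · 12 = 0.3145

0.3145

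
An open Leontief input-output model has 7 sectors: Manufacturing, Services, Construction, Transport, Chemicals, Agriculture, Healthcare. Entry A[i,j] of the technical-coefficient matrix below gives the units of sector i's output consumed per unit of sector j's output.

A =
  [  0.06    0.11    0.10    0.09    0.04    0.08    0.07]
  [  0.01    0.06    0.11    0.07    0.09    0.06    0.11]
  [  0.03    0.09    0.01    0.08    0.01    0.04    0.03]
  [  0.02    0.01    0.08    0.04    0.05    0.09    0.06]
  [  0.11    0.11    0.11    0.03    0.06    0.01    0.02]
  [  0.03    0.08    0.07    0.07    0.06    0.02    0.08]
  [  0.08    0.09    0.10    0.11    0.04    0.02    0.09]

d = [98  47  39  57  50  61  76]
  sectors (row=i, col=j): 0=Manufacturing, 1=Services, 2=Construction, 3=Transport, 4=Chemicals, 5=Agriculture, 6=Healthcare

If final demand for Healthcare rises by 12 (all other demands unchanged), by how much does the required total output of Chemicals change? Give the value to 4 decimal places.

0.8688

Form M = I − A:
  [  0.94   -0.11   -0.10   -0.09   -0.04   -0.08   -0.07]
  [ -0.01    0.94   -0.11   -0.07   -0.09   -0.06   -0.11]
  [ -0.03   -0.09    0.99   -0.08   -0.01   -0.04   -0.03]
  [ -0.02   -0.01   -0.08    0.96   -0.05   -0.09   -0.06]
  [ -0.11   -0.11   -0.11   -0.03    0.94   -0.01   -0.02]
  [ -0.03   -0.08   -0.07   -0.07   -0.06    0.98   -0.08]
  [ -0.08   -0.09   -0.10   -0.11   -0.04   -0.02    0.91]
Leontief inverse L = M⁻¹:
  [  1.1007    0.1815    0.1767    0.1587    0.0884    0.1264    0.1360]
  [  0.0534    1.1285    0.1800    0.1327    0.1326    0.0977    0.1667]
  [  0.0499    0.1248    1.0542    0.1155    0.0386    0.0671    0.0680]
  [  0.0488    0.0575    0.1255    1.0830    0.0780    0.1149    0.0981]
  [  0.1457    0.1745    0.1742    0.0872    1.0995    0.0504    0.0724]
  [  0.0639    0.1344    0.1293    0.1211    0.0961    1.0538    0.1282]
  [  0.1212    0.1589    0.1749    0.1772    0.0850    0.0674    1.1527]
Total output x = L · d:
  x_0 = 1.1007·98 + 0.1815·47 + 0.1767·39 + 0.1587·57 + 0.0884·50 + 0.1264·61 + 0.1360·76 = 154.8059
  x_1 = 0.0534·98 + 1.1285·47 + 0.1800·39 + 0.1327·57 + 0.1326·50 + 0.0977·61 + 0.1667·76 = 98.1190
  x_2 = 0.0499·98 + 0.1248·47 + 1.0542·39 + 0.1155·57 + 0.0386·50 + 0.0671·61 + 0.0680·76 = 69.6486
  x_3 = 0.0488·98 + 0.0575·47 + 0.1255·39 + 1.0830·57 + 0.0780·50 + 0.1149·61 + 0.0981·76 = 92.4744
  x_4 = 0.1457·98 + 0.1745·47 + 0.1742·39 + 0.0872·57 + 1.0995·50 + 0.0504·61 + 0.0724·76 = 97.8038
  x_5 = 0.0639·98 + 0.1344·47 + 0.1293·39 + 0.1211·57 + 0.0961·50 + 1.0538·61 + 0.1282·76 = 103.3563
  x_6 = 0.1212·98 + 0.1589·47 + 0.1749·39 + 0.1772·57 + 0.0850·50 + 0.0674·61 + 1.1527·76 = 132.2324
Δx_4 = L[4,6] · Δd_6 = 0.0724 · 12 = 0.8688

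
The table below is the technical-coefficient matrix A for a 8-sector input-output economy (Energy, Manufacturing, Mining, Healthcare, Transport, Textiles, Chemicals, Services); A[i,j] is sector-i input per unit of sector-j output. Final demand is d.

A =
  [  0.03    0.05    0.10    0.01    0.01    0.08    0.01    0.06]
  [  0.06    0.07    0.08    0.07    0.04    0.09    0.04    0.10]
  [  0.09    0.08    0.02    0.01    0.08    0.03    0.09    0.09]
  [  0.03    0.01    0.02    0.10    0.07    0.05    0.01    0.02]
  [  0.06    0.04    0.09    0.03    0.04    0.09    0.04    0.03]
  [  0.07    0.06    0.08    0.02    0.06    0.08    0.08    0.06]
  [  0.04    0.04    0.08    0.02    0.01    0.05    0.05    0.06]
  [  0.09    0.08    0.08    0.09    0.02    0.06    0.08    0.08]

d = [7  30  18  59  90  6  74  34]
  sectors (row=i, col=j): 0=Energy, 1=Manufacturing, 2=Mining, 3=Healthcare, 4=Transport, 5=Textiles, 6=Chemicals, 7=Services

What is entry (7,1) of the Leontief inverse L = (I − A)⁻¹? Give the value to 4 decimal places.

L[7,1] = 0.1380

Form M = I − A:
  [  0.97   -0.05   -0.10   -0.01   -0.01   -0.08   -0.01   -0.06]
  [ -0.06    0.93   -0.08   -0.07   -0.04   -0.09   -0.04   -0.10]
  [ -0.09   -0.08    0.98   -0.01   -0.08   -0.03   -0.09   -0.09]
  [ -0.03   -0.01   -0.02    0.90   -0.07   -0.05   -0.01   -0.02]
  [ -0.06   -0.04   -0.09   -0.03    0.96   -0.09   -0.04   -0.03]
  [ -0.07   -0.06   -0.08   -0.02   -0.06    0.92   -0.08   -0.06]
  [ -0.04   -0.04   -0.08   -0.02   -0.01   -0.05    0.95   -0.06]
  [ -0.09   -0.08   -0.08   -0.09   -0.02   -0.06   -0.08    0.92]
Leontief inverse L = M⁻¹:
  [  1.0745    0.0917    0.1445    0.0366    0.0402    0.1228    0.0503    0.1076]
  [  0.1230    1.1280    0.1488    0.1158    0.0834    0.1564    0.0948    0.1668]
  [  0.1434    0.1312    1.0877    0.0476    0.1113    0.0914    0.1355    0.1495]
  [  0.0601    0.0353    0.0546    1.1259    0.0955    0.0860    0.0345    0.0486]
  [  0.1077    0.0844    0.1425    0.0582    1.0737    0.1402    0.0826    0.0810]
  [  0.1275    0.1141    0.1463    0.0557    0.0976    1.1417    0.1312    0.1224]
  [  0.0812    0.0788    0.1238    0.0463    0.0370    0.0909    1.0871    0.1050]
  [  0.1519    0.1380    0.1504    0.1369    0.0631    0.1274    0.1332    1.1486]
Total output x = L · d:
  x_0 = 1.0745·7 + 0.0917·30 + 0.1445·18 + 0.0366·59 + 0.0402·90 + 0.1228·6 + 0.0503·74 + 0.1076·34 = 26.7658
  x_1 = 0.1230·7 + 1.1280·30 + 0.1488·18 + 0.1158·59 + 0.0834·90 + 0.1564·6 + 0.0948·74 + 0.1668·34 = 65.3411
  x_2 = 0.1434·7 + 0.1312·30 + 1.0877·18 + 0.0476·59 + 0.1113·90 + 0.0914·6 + 0.1355·74 + 0.1495·34 = 53.0017
  x_3 = 0.0601·7 + 0.0353·30 + 0.0546·18 + 1.1259·59 + 0.0955·90 + 0.0860·6 + 0.0345·74 + 0.0486·34 = 82.2022
  x_4 = 0.1077·7 + 0.0844·30 + 0.1425·18 + 0.0582·59 + 1.0737·90 + 0.1402·6 + 0.0826·74 + 0.0810·34 = 115.6289
  x_5 = 0.1275·7 + 0.1141·30 + 0.1463·18 + 0.0557·59 + 0.0976·90 + 1.1417·6 + 0.1312·74 + 0.1224·34 = 39.7380
  x_6 = 0.0812·7 + 0.0788·30 + 0.1238·18 + 0.0463·59 + 0.0370·90 + 0.0909·6 + 1.0871·74 + 0.1050·34 = 95.7812
  x_7 = 0.1519·7 + 0.1380·30 + 0.1504·18 + 0.1369·59 + 0.0631·90 + 0.1274·6 + 0.1332·74 + 1.1486·34 = 71.3412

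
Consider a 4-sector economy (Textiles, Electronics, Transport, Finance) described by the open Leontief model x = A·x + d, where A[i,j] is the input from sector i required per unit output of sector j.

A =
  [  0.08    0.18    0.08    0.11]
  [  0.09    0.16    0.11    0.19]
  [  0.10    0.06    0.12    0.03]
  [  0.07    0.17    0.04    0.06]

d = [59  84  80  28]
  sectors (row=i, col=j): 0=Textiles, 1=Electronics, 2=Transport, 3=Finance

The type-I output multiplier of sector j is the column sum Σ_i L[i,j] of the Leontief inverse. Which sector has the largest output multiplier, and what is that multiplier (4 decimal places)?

Electronics (1.9897)

Form M = I − A:
  [  0.92   -0.18   -0.08   -0.11]
  [ -0.09    0.84   -0.11   -0.19]
  [ -0.10   -0.06    0.88   -0.03]
  [ -0.07   -0.17   -0.04    0.94]
Leontief inverse L = M⁻¹:
  [  1.1475    0.2969    0.1505    0.1991]
  [  0.1698    1.2989    0.1909    0.2885]
  [  0.1461    0.1313    1.1697    0.0810]
  [  0.1224    0.2626    0.0955    1.1343]
Total output x = L · d:
  x_0 = 1.1475·59 + 0.2969·84 + 0.1505·80 + 0.1991·28 = 110.2600
  x_1 = 0.1698·59 + 1.2989·84 + 0.1909·80 + 0.2885·28 = 142.4723
  x_2 = 0.1461·59 + 0.1313·84 + 1.1697·80 + 0.0810·28 = 115.4940
  x_3 = 0.1224·59 + 0.2626·84 + 0.0955·80 + 1.1343·28 = 68.6790
Output multipliers (column sums of L):
  Textiles: 1.5858
  Electronics: 1.9897
  Transport: 1.6066
  Finance: 1.7028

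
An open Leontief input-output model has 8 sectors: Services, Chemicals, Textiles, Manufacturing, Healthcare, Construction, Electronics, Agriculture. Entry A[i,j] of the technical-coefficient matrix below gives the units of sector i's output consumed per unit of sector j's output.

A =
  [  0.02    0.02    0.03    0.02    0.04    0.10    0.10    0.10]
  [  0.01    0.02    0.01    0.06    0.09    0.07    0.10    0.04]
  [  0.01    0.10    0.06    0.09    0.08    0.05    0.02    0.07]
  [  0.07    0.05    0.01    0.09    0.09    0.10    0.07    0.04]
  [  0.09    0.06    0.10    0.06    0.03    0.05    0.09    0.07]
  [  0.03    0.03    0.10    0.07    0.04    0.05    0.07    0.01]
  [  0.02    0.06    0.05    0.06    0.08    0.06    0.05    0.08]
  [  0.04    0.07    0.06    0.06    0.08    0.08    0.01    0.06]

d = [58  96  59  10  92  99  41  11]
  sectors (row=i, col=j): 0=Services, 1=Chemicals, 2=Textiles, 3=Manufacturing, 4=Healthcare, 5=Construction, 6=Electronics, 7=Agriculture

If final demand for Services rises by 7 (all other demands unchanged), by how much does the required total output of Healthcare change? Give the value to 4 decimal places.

Form M = I − A:
  [  0.98   -0.02   -0.03   -0.02   -0.04   -0.10   -0.10   -0.10]
  [ -0.01    0.98   -0.01   -0.06   -0.09   -0.07   -0.10   -0.04]
  [ -0.01   -0.10    0.94   -0.09   -0.08   -0.05   -0.02   -0.07]
  [ -0.07   -0.05   -0.01    0.91   -0.09   -0.10   -0.07   -0.04]
  [ -0.09   -0.06   -0.10   -0.06    0.97   -0.05   -0.09   -0.07]
  [ -0.03   -0.03   -0.10   -0.07   -0.04    0.95   -0.07   -0.01]
  [ -0.02   -0.06   -0.05   -0.06   -0.08   -0.06    0.95   -0.08]
  [ -0.04   -0.07   -0.06   -0.06   -0.08   -0.08   -0.01    0.94]
Leontief inverse L = M⁻¹:
  [  1.0490    0.0625    0.0779    0.0718    0.0923    0.1529    0.1455    0.1440]
  [  0.0420    1.0596    0.0545    0.1098    0.1387    0.1205    0.1481    0.0825]
  [  0.0465    0.1470    1.1072    0.1511    0.1417    0.1122    0.0777    0.1184]
  [  0.1096    0.0970    0.0640    1.1521    0.1516    0.1678    0.1357    0.0942]
  [  0.1248    0.1143    0.1528    0.1259    1.0993    0.1214    0.1521    0.1310]
  [  0.0575    0.0719    0.1403    0.1217    0.0912    1.1008    0.1158    0.0532]
  [  0.0545    0.1059    0.0982    0.1173    0.1375    0.1188    1.1033    0.1280]
  [  0.0738    0.1141    0.1081    0.1167    0.1358    0.1386    0.0654    1.1067]
Total output x = L · d:
  x_0 = 1.0490·58 + 0.0625·96 + 0.0779·59 + 0.0718·10 + 0.0923·92 + 0.1529·99 + 0.1455·41 + 0.1440·11 = 103.3352
  x_1 = 0.0420·58 + 1.0596·96 + 0.0545·59 + 0.1098·10 + 0.1387·92 + 0.1205·99 + 0.1481·41 + 0.0825·11 = 140.1430
  x_2 = 0.0465·58 + 0.1470·96 + 1.1072·59 + 0.1511·10 + 0.1417·92 + 0.1122·99 + 0.0777·41 + 0.1184·11 = 112.2786
  x_3 = 0.1096·58 + 0.0970·96 + 0.0640·59 + 1.1521·10 + 0.1516·92 + 0.1678·99 + 0.1357·41 + 0.0942·11 = 68.1237
  x_4 = 0.1248·58 + 0.1143·96 + 0.1528·59 + 0.1259·10 + 1.0993·92 + 0.1214·99 + 0.1521·41 + 0.1310·11 = 149.3153
  x_5 = 0.0575·58 + 0.0719·96 + 0.1403·59 + 0.1217·10 + 0.0912·92 + 1.1008·99 + 0.1158·41 + 0.0532·11 = 142.4273
  x_6 = 0.0545·58 + 0.1059·96 + 0.0982·59 + 0.1173·10 + 0.1375·92 + 0.1188·99 + 1.1033·41 + 0.1280·11 = 91.3428
  x_7 = 0.0738·58 + 0.1141·96 + 0.1081·59 + 0.1167·10 + 0.1358·92 + 0.1386·99 + 0.0654·41 + 1.1067·11 = 63.8515
Δx_4 = L[4,0] · Δd_0 = 0.1248 · 7 = 0.8739

0.8739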